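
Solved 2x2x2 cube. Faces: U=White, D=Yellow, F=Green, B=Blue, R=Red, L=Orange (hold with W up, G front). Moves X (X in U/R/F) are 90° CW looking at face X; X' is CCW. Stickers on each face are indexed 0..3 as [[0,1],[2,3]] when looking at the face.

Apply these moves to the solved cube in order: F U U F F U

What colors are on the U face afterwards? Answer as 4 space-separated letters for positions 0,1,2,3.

After move 1 (F): F=GGGG U=WWOO R=WRWR D=RRYY L=OYOY
After move 2 (U): U=OWOW F=WRGG R=BBWR B=OYBB L=GGOY
After move 3 (U): U=OOWW F=BBGG R=OYWR B=GGBB L=WROY
After move 4 (F): F=GBGB U=OOYR R=WYWR D=WOYY L=WROR
After move 5 (F): F=GGBB U=OORR R=YYRR D=WWYY L=WWOO
After move 6 (U): U=RORO F=YYBB R=GGRR B=WWBB L=GGOO
Query: U face = RORO

Answer: R O R O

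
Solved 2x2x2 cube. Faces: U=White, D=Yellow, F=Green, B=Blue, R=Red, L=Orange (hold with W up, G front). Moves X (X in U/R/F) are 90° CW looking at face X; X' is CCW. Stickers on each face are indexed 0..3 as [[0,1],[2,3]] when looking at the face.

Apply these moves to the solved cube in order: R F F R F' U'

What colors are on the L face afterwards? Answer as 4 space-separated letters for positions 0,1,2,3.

After move 1 (R): R=RRRR U=WGWG F=GYGY D=YBYB B=WBWB
After move 2 (F): F=GGYY U=WGOO R=WRGR D=RRYB L=OYOB
After move 3 (F): F=YGYG U=WGBY R=OROR D=GWYB L=OROR
After move 4 (R): R=OORR U=WGBG F=YWYB D=GWYW B=YBGB
After move 5 (F'): F=WBYY U=WGOR R=WOGR D=RRYW L=OGOB
After move 6 (U'): U=GRWO F=OGYY R=WBGR B=WOGB L=YBOB
Query: L face = YBOB

Answer: Y B O B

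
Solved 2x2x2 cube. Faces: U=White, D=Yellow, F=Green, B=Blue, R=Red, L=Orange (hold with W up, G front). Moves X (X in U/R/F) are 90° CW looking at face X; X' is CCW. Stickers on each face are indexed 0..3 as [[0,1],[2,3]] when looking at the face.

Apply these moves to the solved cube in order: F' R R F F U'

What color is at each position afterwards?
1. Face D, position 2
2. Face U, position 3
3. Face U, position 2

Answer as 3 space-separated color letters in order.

Answer: Y W W

Derivation:
After move 1 (F'): F=GGGG U=WWRR R=YRYR D=OOYY L=OWOW
After move 2 (R): R=YYRR U=WGRG F=GOGY D=OBYB B=RBWB
After move 3 (R): R=RYRY U=WORY F=GBGB D=OWYR B=GBGB
After move 4 (F): F=GGBB U=WOWW R=RYYY D=RRYR L=OOOW
After move 5 (F): F=BGBG U=WOWO R=WYWY D=YRYR L=OROR
After move 6 (U'): U=OOWW F=ORBG R=BGWY B=WYGB L=GBOR
Query 1: D[2] = Y
Query 2: U[3] = W
Query 3: U[2] = W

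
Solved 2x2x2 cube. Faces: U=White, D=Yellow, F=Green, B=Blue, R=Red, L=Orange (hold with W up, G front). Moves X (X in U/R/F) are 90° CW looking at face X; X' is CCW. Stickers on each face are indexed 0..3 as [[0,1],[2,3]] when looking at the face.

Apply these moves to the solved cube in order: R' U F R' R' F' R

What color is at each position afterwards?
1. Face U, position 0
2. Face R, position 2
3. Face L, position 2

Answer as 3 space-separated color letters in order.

Answer: W B O

Derivation:
After move 1 (R'): R=RRRR U=WBWB F=GWGW D=YGYG B=YBYB
After move 2 (U): U=WWBB F=RRGW R=YBRR B=OOYB L=GWOO
After move 3 (F): F=GRWR U=WWOW R=BBBR D=RYYG L=GYOG
After move 4 (R'): R=BRBB U=WYOO F=GWWW D=RRYR B=GOYB
After move 5 (R'): R=RBBB U=WYOG F=GYWO D=RWYW B=RORB
After move 6 (F'): F=YOGW U=WYRB R=WBRB D=YGYW L=GGOO
After move 7 (R): R=RWBB U=WORW F=YGGW D=YRYR B=BOYB
Query 1: U[0] = W
Query 2: R[2] = B
Query 3: L[2] = O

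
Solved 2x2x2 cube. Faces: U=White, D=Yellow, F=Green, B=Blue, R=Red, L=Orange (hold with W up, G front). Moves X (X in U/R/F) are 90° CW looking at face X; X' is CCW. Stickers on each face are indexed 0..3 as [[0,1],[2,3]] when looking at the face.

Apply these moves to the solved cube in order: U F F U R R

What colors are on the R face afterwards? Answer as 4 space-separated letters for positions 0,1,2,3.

After move 1 (U): U=WWWW F=RRGG R=BBRR B=OOBB L=GGOO
After move 2 (F): F=GRGR U=WWOG R=WBWR D=RBYY L=GYOY
After move 3 (F): F=GGRR U=WWYY R=OBGR D=WWYY L=GROB
After move 4 (U): U=YWYW F=OBRR R=OOGR B=GRBB L=GGOB
After move 5 (R): R=GORO U=YBYR F=OWRY D=WBYG B=WRWB
After move 6 (R): R=RGOO U=YWYY F=OBRG D=WWYW B=RRBB
Query: R face = RGOO

Answer: R G O O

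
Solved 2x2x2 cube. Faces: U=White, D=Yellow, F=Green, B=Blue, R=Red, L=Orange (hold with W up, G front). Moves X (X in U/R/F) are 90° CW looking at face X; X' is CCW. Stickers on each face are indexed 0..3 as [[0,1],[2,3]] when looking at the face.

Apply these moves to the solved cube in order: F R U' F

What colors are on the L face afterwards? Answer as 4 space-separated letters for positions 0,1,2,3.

After move 1 (F): F=GGGG U=WWOO R=WRWR D=RRYY L=OYOY
After move 2 (R): R=WWRR U=WGOG F=GRGY D=RBYB B=OBWB
After move 3 (U'): U=GGWO F=OYGY R=GRRR B=WWWB L=OBOY
After move 4 (F): F=GOYY U=GGYB R=WROR D=RGYB L=OROB
Query: L face = OROB

Answer: O R O B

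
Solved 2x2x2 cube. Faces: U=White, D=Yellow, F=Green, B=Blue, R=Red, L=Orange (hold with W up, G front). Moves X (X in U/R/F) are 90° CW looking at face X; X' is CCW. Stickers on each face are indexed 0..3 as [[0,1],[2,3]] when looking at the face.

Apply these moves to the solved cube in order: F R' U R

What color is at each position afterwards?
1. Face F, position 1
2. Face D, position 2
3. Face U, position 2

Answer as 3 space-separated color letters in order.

After move 1 (F): F=GGGG U=WWOO R=WRWR D=RRYY L=OYOY
After move 2 (R'): R=RRWW U=WBOB F=GWGO D=RGYG B=YBRB
After move 3 (U): U=OWBB F=RRGO R=YBWW B=OYRB L=GWOY
After move 4 (R): R=WYWB U=ORBO F=RGGG D=RRYO B=BYWB
Query 1: F[1] = G
Query 2: D[2] = Y
Query 3: U[2] = B

Answer: G Y B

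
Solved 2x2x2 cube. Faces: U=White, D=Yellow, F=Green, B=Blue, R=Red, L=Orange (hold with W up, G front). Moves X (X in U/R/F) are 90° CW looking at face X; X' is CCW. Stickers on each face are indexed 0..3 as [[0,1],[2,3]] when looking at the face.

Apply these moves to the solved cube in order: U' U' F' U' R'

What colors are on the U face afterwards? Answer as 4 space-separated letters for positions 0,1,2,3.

Answer: W B W Y

Derivation:
After move 1 (U'): U=WWWW F=OOGG R=GGRR B=RRBB L=BBOO
After move 2 (U'): U=WWWW F=BBGG R=OORR B=GGBB L=RROO
After move 3 (F'): F=BGBG U=WWOR R=YOYR D=ROYY L=RWOW
After move 4 (U'): U=WRWO F=RWBG R=BGYR B=YOBB L=GGOW
After move 5 (R'): R=GRBY U=WBWY F=RRBO D=RWYG B=YOOB
Query: U face = WBWY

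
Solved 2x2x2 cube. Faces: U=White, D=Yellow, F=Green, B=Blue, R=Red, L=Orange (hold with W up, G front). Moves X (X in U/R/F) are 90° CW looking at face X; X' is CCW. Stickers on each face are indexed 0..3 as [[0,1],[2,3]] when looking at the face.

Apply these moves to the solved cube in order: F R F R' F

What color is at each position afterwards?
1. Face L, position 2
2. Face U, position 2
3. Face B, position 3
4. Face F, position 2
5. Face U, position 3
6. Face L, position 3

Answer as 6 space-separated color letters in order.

Answer: O B B Y R G

Derivation:
After move 1 (F): F=GGGG U=WWOO R=WRWR D=RRYY L=OYOY
After move 2 (R): R=WWRR U=WGOG F=GRGY D=RBYB B=OBWB
After move 3 (F): F=GGYR U=WGYY R=OWGR D=RWYB L=OROB
After move 4 (R'): R=WROG U=WWYO F=GGYY D=RGYR B=BBWB
After move 5 (F): F=YGYG U=WWBR R=YROG D=OWYR L=OROG
Query 1: L[2] = O
Query 2: U[2] = B
Query 3: B[3] = B
Query 4: F[2] = Y
Query 5: U[3] = R
Query 6: L[3] = G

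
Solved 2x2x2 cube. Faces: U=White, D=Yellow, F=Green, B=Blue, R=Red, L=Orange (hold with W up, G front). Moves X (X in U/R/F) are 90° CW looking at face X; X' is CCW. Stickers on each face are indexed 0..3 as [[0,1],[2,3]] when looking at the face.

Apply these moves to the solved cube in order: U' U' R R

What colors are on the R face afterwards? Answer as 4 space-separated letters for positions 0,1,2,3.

After move 1 (U'): U=WWWW F=OOGG R=GGRR B=RRBB L=BBOO
After move 2 (U'): U=WWWW F=BBGG R=OORR B=GGBB L=RROO
After move 3 (R): R=RORO U=WBWG F=BYGY D=YBYG B=WGWB
After move 4 (R): R=RROO U=WYWY F=BBGG D=YWYW B=GGBB
Query: R face = RROO

Answer: R R O O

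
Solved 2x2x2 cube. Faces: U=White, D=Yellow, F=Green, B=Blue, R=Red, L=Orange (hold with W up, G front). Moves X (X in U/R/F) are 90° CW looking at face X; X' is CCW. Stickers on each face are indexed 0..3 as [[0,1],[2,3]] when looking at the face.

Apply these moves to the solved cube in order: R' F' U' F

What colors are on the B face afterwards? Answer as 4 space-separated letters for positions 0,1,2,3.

After move 1 (R'): R=RRRR U=WBWB F=GWGW D=YGYG B=YBYB
After move 2 (F'): F=WWGG U=WBRR R=GRYR D=OOYG L=OBOW
After move 3 (U'): U=BRWR F=OBGG R=WWYR B=GRYB L=YBOW
After move 4 (F): F=GOGB U=BRWB R=WWRR D=YWYG L=YOOO
Query: B face = GRYB

Answer: G R Y B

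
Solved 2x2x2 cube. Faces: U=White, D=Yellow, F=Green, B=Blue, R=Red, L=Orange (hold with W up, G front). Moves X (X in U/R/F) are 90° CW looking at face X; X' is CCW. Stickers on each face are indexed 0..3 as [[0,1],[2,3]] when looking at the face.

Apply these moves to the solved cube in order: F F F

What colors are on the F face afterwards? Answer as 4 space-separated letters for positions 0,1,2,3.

After move 1 (F): F=GGGG U=WWOO R=WRWR D=RRYY L=OYOY
After move 2 (F): F=GGGG U=WWYY R=OROR D=WWYY L=OROR
After move 3 (F): F=GGGG U=WWRR R=YRYR D=OOYY L=OWOW
Query: F face = GGGG

Answer: G G G G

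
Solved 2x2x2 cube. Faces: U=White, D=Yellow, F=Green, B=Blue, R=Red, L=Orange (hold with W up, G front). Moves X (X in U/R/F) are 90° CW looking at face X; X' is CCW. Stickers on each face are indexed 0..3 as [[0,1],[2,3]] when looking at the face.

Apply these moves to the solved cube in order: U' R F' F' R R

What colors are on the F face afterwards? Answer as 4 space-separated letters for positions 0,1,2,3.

Answer: Y W Y W

Derivation:
After move 1 (U'): U=WWWW F=OOGG R=GGRR B=RRBB L=BBOO
After move 2 (R): R=RGRG U=WOWG F=OYGY D=YBYR B=WRWB
After move 3 (F'): F=YYOG U=WORR R=BGYG D=BOYR L=BGOW
After move 4 (F'): F=YGYO U=WOBY R=OGBG D=GWYR L=BROR
After move 5 (R): R=BOGG U=WGBO F=YWYR D=GWYW B=YROB
After move 6 (R): R=GBGO U=WWBR F=YWYW D=GOYY B=ORGB
Query: F face = YWYW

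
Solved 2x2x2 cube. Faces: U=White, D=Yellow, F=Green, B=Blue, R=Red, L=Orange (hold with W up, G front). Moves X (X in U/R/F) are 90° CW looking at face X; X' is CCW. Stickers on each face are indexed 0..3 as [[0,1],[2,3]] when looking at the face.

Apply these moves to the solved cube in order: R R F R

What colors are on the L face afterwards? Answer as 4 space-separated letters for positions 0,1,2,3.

After move 1 (R): R=RRRR U=WGWG F=GYGY D=YBYB B=WBWB
After move 2 (R): R=RRRR U=WYWY F=GBGB D=YWYW B=GBGB
After move 3 (F): F=GGBB U=WYOO R=WRYR D=RRYW L=OYOW
After move 4 (R): R=YWRR U=WGOB F=GRBW D=RGYG B=OBYB
Query: L face = OYOW

Answer: O Y O W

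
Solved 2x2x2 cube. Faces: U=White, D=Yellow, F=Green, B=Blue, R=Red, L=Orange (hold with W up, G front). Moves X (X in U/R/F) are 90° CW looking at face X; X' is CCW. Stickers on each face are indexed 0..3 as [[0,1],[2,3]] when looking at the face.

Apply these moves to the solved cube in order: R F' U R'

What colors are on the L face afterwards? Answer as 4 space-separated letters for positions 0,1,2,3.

Answer: Y Y O W

Derivation:
After move 1 (R): R=RRRR U=WGWG F=GYGY D=YBYB B=WBWB
After move 2 (F'): F=YYGG U=WGRR R=BRYR D=OOYB L=OGOW
After move 3 (U): U=RWRG F=BRGG R=WBYR B=OGWB L=YYOW
After move 4 (R'): R=BRWY U=RWRO F=BWGG D=ORYG B=BGOB
Query: L face = YYOW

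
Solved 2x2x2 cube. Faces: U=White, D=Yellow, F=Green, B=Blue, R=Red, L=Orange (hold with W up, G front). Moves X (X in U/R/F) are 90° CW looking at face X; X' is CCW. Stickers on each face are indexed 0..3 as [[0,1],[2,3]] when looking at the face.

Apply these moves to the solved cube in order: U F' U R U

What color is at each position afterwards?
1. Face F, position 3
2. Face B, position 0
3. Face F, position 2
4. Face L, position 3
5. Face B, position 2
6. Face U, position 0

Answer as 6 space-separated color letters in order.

Answer: Y R R W W R

Derivation:
After move 1 (U): U=WWWW F=RRGG R=BBRR B=OOBB L=GGOO
After move 2 (F'): F=RGRG U=WWBR R=YBYR D=GOYY L=GWOW
After move 3 (U): U=BWRW F=YBRG R=OOYR B=GWBB L=RGOW
After move 4 (R): R=YORO U=BBRG F=YORY D=GBYG B=WWWB
After move 5 (U): U=RBGB F=YORY R=WWRO B=RGWB L=YOOW
Query 1: F[3] = Y
Query 2: B[0] = R
Query 3: F[2] = R
Query 4: L[3] = W
Query 5: B[2] = W
Query 6: U[0] = R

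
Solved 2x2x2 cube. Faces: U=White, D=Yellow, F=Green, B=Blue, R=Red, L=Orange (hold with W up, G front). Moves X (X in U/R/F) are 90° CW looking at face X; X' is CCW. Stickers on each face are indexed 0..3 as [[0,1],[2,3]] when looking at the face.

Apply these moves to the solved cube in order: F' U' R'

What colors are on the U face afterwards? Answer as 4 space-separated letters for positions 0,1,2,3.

Answer: W B W Y

Derivation:
After move 1 (F'): F=GGGG U=WWRR R=YRYR D=OOYY L=OWOW
After move 2 (U'): U=WRWR F=OWGG R=GGYR B=YRBB L=BBOW
After move 3 (R'): R=GRGY U=WBWY F=ORGR D=OWYG B=YROB
Query: U face = WBWY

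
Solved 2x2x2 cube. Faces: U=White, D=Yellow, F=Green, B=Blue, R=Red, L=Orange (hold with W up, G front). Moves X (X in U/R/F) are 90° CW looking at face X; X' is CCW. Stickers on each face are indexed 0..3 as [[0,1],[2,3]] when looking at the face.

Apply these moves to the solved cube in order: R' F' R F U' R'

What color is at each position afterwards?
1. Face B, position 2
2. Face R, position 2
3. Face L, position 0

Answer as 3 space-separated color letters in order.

Answer: Y G R

Derivation:
After move 1 (R'): R=RRRR U=WBWB F=GWGW D=YGYG B=YBYB
After move 2 (F'): F=WWGG U=WBRR R=GRYR D=OOYG L=OBOW
After move 3 (R): R=YGRR U=WWRG F=WOGG D=OYYY B=RBBB
After move 4 (F): F=GWGO U=WWWB R=RGGR D=RYYY L=OOOY
After move 5 (U'): U=WBWW F=OOGO R=GWGR B=RGBB L=RBOY
After move 6 (R'): R=WRGG U=WBWR F=OBGW D=ROYO B=YGYB
Query 1: B[2] = Y
Query 2: R[2] = G
Query 3: L[0] = R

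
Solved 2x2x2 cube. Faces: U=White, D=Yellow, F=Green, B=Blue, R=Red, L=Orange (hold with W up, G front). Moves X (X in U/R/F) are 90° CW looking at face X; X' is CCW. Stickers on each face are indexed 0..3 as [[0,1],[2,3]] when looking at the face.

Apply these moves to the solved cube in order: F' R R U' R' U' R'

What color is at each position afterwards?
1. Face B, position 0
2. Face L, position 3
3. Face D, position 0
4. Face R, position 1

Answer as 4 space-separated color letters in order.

Answer: B W O R

Derivation:
After move 1 (F'): F=GGGG U=WWRR R=YRYR D=OOYY L=OWOW
After move 2 (R): R=YYRR U=WGRG F=GOGY D=OBYB B=RBWB
After move 3 (R): R=RYRY U=WORY F=GBGB D=OWYR B=GBGB
After move 4 (U'): U=OYWR F=OWGB R=GBRY B=RYGB L=GBOW
After move 5 (R'): R=BYGR U=OGWR F=OYGR D=OWYB B=RYWB
After move 6 (U'): U=GROW F=GBGR R=OYGR B=BYWB L=RYOW
After move 7 (R'): R=YROG U=GWOB F=GRGW D=OBYR B=BYWB
Query 1: B[0] = B
Query 2: L[3] = W
Query 3: D[0] = O
Query 4: R[1] = R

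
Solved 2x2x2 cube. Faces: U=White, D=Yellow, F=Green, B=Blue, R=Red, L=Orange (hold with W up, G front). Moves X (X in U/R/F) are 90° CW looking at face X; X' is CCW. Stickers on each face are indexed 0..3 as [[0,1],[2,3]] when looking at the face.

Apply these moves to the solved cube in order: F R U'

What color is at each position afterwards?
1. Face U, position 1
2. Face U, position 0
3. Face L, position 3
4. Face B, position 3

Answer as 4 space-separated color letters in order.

Answer: G G Y B

Derivation:
After move 1 (F): F=GGGG U=WWOO R=WRWR D=RRYY L=OYOY
After move 2 (R): R=WWRR U=WGOG F=GRGY D=RBYB B=OBWB
After move 3 (U'): U=GGWO F=OYGY R=GRRR B=WWWB L=OBOY
Query 1: U[1] = G
Query 2: U[0] = G
Query 3: L[3] = Y
Query 4: B[3] = B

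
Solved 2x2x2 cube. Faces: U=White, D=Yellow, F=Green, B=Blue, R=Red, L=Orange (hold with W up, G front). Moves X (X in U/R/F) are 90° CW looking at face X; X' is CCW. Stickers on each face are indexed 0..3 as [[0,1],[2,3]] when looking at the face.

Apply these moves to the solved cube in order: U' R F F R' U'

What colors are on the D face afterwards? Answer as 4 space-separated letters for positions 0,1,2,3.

Answer: G G Y O

Derivation:
After move 1 (U'): U=WWWW F=OOGG R=GGRR B=RRBB L=BBOO
After move 2 (R): R=RGRG U=WOWG F=OYGY D=YBYR B=WRWB
After move 3 (F): F=GOYY U=WOOB R=WGGG D=RRYR L=BYOB
After move 4 (F): F=YGYO U=WOBY R=OGBG D=GWYR L=BROR
After move 5 (R'): R=GGOB U=WWBW F=YOYY D=GGYO B=RRWB
After move 6 (U'): U=WWWB F=BRYY R=YOOB B=GGWB L=RROR
Query: D face = GGYO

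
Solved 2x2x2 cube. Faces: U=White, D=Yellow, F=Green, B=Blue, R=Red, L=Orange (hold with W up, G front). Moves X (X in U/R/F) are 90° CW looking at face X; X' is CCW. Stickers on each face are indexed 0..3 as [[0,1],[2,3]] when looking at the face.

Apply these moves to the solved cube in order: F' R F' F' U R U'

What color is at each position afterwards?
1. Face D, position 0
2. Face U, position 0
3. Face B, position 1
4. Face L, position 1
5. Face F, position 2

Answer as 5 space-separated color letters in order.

After move 1 (F'): F=GGGG U=WWRR R=YRYR D=OOYY L=OWOW
After move 2 (R): R=YYRR U=WGRG F=GOGY D=OBYB B=RBWB
After move 3 (F'): F=OYGG U=WGYR R=BYOR D=WWYB L=OGOR
After move 4 (F'): F=YGOG U=WGBO R=WYWR D=GRYB L=OROY
After move 5 (U): U=BWOG F=WYOG R=RBWR B=ORWB L=YGOY
After move 6 (R): R=WRRB U=BYOG F=WROB D=GWYO B=GRWB
After move 7 (U'): U=YGBO F=YGOB R=WRRB B=WRWB L=GROY
Query 1: D[0] = G
Query 2: U[0] = Y
Query 3: B[1] = R
Query 4: L[1] = R
Query 5: F[2] = O

Answer: G Y R R O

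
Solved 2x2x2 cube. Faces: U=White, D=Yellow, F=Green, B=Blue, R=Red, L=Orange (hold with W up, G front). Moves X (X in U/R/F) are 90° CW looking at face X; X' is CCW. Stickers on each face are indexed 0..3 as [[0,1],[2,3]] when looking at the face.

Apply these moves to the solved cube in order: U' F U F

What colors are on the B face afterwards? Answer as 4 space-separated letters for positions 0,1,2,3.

After move 1 (U'): U=WWWW F=OOGG R=GGRR B=RRBB L=BBOO
After move 2 (F): F=GOGO U=WWOB R=WGWR D=RGYY L=BYOY
After move 3 (U): U=OWBW F=WGGO R=RRWR B=BYBB L=GOOY
After move 4 (F): F=GWOG U=OWYO R=BRWR D=WRYY L=GROG
Query: B face = BYBB

Answer: B Y B B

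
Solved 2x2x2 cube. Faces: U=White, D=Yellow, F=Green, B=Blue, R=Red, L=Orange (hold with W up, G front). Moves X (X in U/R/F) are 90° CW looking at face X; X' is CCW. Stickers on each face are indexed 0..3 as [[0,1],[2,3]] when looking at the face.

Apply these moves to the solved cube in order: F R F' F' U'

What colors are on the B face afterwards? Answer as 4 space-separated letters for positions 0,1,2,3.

Answer: Y W W B

Derivation:
After move 1 (F): F=GGGG U=WWOO R=WRWR D=RRYY L=OYOY
After move 2 (R): R=WWRR U=WGOG F=GRGY D=RBYB B=OBWB
After move 3 (F'): F=RYGG U=WGWR R=BWRR D=YYYB L=OGOO
After move 4 (F'): F=YGRG U=WGBR R=YWYR D=GOYB L=OROW
After move 5 (U'): U=GRWB F=ORRG R=YGYR B=YWWB L=OBOW
Query: B face = YWWB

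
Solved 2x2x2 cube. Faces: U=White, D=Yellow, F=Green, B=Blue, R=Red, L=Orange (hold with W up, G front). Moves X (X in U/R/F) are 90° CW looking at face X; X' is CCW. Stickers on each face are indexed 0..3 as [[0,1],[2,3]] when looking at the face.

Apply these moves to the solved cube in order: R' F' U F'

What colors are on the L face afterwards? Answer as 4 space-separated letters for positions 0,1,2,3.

After move 1 (R'): R=RRRR U=WBWB F=GWGW D=YGYG B=YBYB
After move 2 (F'): F=WWGG U=WBRR R=GRYR D=OOYG L=OBOW
After move 3 (U): U=RWRB F=GRGG R=YBYR B=OBYB L=WWOW
After move 4 (F'): F=RGGG U=RWYY R=OBOR D=WWYG L=WBOR
Query: L face = WBOR

Answer: W B O R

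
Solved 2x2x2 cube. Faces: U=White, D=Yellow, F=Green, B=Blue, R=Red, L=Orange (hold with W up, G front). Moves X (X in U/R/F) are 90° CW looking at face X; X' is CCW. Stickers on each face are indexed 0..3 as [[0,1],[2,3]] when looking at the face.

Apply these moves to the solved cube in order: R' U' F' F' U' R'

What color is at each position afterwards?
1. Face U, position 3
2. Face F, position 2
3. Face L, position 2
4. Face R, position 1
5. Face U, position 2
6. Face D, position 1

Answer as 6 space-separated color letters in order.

Answer: O O O R B R

Derivation:
After move 1 (R'): R=RRRR U=WBWB F=GWGW D=YGYG B=YBYB
After move 2 (U'): U=BBWW F=OOGW R=GWRR B=RRYB L=YBOO
After move 3 (F'): F=OWOG U=BBGR R=GWYR D=BOYG L=YWOW
After move 4 (F'): F=WGOO U=BBGY R=OWBR D=WWYG L=YROG
After move 5 (U'): U=BYBG F=YROO R=WGBR B=OWYB L=RROG
After move 6 (R'): R=GRWB U=BYBO F=YYOG D=WRYO B=GWWB
Query 1: U[3] = O
Query 2: F[2] = O
Query 3: L[2] = O
Query 4: R[1] = R
Query 5: U[2] = B
Query 6: D[1] = R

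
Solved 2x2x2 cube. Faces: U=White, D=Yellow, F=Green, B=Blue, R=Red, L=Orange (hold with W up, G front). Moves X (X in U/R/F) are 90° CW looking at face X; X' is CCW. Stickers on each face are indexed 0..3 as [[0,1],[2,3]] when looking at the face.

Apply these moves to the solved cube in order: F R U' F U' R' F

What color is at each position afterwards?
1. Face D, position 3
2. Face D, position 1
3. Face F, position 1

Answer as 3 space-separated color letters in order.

After move 1 (F): F=GGGG U=WWOO R=WRWR D=RRYY L=OYOY
After move 2 (R): R=WWRR U=WGOG F=GRGY D=RBYB B=OBWB
After move 3 (U'): U=GGWO F=OYGY R=GRRR B=WWWB L=OBOY
After move 4 (F): F=GOYY U=GGYB R=WROR D=RGYB L=OROB
After move 5 (U'): U=GBGY F=ORYY R=GOOR B=WRWB L=WWOB
After move 6 (R'): R=ORGO U=GWGW F=OBYY D=RRYY B=BRGB
After move 7 (F): F=YOYB U=GWBW R=GRWO D=GOYY L=WROR
Query 1: D[3] = Y
Query 2: D[1] = O
Query 3: F[1] = O

Answer: Y O O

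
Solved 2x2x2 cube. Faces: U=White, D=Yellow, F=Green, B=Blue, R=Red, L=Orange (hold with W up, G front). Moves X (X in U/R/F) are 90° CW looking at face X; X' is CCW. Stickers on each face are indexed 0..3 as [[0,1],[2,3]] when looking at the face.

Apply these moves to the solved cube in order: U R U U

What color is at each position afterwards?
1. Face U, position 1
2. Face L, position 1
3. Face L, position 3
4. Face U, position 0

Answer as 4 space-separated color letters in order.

After move 1 (U): U=WWWW F=RRGG R=BBRR B=OOBB L=GGOO
After move 2 (R): R=RBRB U=WRWG F=RYGY D=YBYO B=WOWB
After move 3 (U): U=WWGR F=RBGY R=WORB B=GGWB L=RYOO
After move 4 (U): U=GWRW F=WOGY R=GGRB B=RYWB L=RBOO
Query 1: U[1] = W
Query 2: L[1] = B
Query 3: L[3] = O
Query 4: U[0] = G

Answer: W B O G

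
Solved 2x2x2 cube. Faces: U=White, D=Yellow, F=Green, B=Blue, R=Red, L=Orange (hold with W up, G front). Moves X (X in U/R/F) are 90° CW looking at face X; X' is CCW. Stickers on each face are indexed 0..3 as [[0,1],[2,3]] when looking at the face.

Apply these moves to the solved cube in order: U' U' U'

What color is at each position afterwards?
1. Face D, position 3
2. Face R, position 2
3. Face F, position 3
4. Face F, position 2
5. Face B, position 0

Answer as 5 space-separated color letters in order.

After move 1 (U'): U=WWWW F=OOGG R=GGRR B=RRBB L=BBOO
After move 2 (U'): U=WWWW F=BBGG R=OORR B=GGBB L=RROO
After move 3 (U'): U=WWWW F=RRGG R=BBRR B=OOBB L=GGOO
Query 1: D[3] = Y
Query 2: R[2] = R
Query 3: F[3] = G
Query 4: F[2] = G
Query 5: B[0] = O

Answer: Y R G G O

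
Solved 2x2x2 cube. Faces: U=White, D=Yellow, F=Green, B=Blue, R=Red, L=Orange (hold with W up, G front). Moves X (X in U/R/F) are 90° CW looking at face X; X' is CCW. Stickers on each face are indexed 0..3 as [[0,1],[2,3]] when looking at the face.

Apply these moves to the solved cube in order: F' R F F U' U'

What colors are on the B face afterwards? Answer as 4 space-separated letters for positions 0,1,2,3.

Answer: Y G W B

Derivation:
After move 1 (F'): F=GGGG U=WWRR R=YRYR D=OOYY L=OWOW
After move 2 (R): R=YYRR U=WGRG F=GOGY D=OBYB B=RBWB
After move 3 (F): F=GGYO U=WGWW R=RYGR D=RYYB L=OOOB
After move 4 (F): F=YGOG U=WGBO R=WYWR D=GRYB L=OROY
After move 5 (U'): U=GOWB F=OROG R=YGWR B=WYWB L=RBOY
After move 6 (U'): U=OBGW F=RBOG R=ORWR B=YGWB L=WYOY
Query: B face = YGWB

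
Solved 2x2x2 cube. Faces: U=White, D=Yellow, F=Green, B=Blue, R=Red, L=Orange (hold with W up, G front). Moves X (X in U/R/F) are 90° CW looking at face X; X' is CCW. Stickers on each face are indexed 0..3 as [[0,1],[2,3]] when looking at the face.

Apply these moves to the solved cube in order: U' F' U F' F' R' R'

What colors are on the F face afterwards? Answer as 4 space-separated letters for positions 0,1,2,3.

After move 1 (U'): U=WWWW F=OOGG R=GGRR B=RRBB L=BBOO
After move 2 (F'): F=OGOG U=WWGR R=YGYR D=BOYY L=BWOW
After move 3 (U): U=GWRW F=YGOG R=RRYR B=BWBB L=OGOW
After move 4 (F'): F=GGYO U=GWRY R=ORBR D=GWYY L=OWOR
After move 5 (F'): F=GOGY U=GWOB R=WRGR D=WRYY L=OYOR
After move 6 (R'): R=RRWG U=GBOB F=GWGB D=WOYY B=YWRB
After move 7 (R'): R=RGRW U=GROY F=GBGB D=WWYB B=YWOB
Query: F face = GBGB

Answer: G B G B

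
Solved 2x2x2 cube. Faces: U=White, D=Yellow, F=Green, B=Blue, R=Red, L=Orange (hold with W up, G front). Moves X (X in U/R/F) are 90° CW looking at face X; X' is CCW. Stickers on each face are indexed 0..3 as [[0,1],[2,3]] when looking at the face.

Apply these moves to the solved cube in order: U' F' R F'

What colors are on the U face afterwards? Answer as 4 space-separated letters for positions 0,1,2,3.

Answer: W G Y R

Derivation:
After move 1 (U'): U=WWWW F=OOGG R=GGRR B=RRBB L=BBOO
After move 2 (F'): F=OGOG U=WWGR R=YGYR D=BOYY L=BWOW
After move 3 (R): R=YYRG U=WGGG F=OOOY D=BBYR B=RRWB
After move 4 (F'): F=OYOO U=WGYR R=BYBG D=WWYR L=BGOG
Query: U face = WGYR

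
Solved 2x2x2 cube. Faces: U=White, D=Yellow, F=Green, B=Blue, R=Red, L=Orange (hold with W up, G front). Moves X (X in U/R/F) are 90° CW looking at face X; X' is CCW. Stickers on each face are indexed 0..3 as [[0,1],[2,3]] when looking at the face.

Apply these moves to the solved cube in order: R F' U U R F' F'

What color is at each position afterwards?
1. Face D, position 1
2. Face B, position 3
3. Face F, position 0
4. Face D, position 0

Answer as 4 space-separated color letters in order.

After move 1 (R): R=RRRR U=WGWG F=GYGY D=YBYB B=WBWB
After move 2 (F'): F=YYGG U=WGRR R=BRYR D=OOYB L=OGOW
After move 3 (U): U=RWRG F=BRGG R=WBYR B=OGWB L=YYOW
After move 4 (U): U=RRGW F=WBGG R=OGYR B=YYWB L=BROW
After move 5 (R): R=YORG U=RBGG F=WOGB D=OWYY B=WYRB
After move 6 (F'): F=OBWG U=RBYR R=WOOG D=RWYY L=BGOG
After move 7 (F'): F=BGOW U=RBWO R=WORG D=GGYY L=BROY
Query 1: D[1] = G
Query 2: B[3] = B
Query 3: F[0] = B
Query 4: D[0] = G

Answer: G B B G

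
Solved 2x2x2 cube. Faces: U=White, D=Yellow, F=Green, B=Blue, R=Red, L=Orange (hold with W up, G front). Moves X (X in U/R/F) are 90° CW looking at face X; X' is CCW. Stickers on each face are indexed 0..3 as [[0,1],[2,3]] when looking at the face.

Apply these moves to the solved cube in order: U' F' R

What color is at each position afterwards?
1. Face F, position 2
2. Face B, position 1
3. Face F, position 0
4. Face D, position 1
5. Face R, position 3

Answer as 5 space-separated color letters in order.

Answer: O R O B G

Derivation:
After move 1 (U'): U=WWWW F=OOGG R=GGRR B=RRBB L=BBOO
After move 2 (F'): F=OGOG U=WWGR R=YGYR D=BOYY L=BWOW
After move 3 (R): R=YYRG U=WGGG F=OOOY D=BBYR B=RRWB
Query 1: F[2] = O
Query 2: B[1] = R
Query 3: F[0] = O
Query 4: D[1] = B
Query 5: R[3] = G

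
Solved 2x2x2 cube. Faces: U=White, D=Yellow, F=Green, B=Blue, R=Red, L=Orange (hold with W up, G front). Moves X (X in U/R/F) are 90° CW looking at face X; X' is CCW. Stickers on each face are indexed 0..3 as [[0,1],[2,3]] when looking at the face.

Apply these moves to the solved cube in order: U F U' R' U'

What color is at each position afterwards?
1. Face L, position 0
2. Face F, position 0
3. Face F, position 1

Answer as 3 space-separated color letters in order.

Answer: Y O O

Derivation:
After move 1 (U): U=WWWW F=RRGG R=BBRR B=OOBB L=GGOO
After move 2 (F): F=GRGR U=WWOG R=WBWR D=RBYY L=GYOY
After move 3 (U'): U=WGWO F=GYGR R=GRWR B=WBBB L=OOOY
After move 4 (R'): R=RRGW U=WBWW F=GGGO D=RYYR B=YBBB
After move 5 (U'): U=BWWW F=OOGO R=GGGW B=RRBB L=YBOY
Query 1: L[0] = Y
Query 2: F[0] = O
Query 3: F[1] = O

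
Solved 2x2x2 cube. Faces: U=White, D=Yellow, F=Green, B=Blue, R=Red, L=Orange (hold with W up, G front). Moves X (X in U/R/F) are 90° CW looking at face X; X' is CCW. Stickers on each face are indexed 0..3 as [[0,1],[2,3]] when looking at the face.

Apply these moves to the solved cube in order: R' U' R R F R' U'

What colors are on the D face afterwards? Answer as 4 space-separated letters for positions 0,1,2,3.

After move 1 (R'): R=RRRR U=WBWB F=GWGW D=YGYG B=YBYB
After move 2 (U'): U=BBWW F=OOGW R=GWRR B=RRYB L=YBOO
After move 3 (R): R=RGRW U=BOWW F=OGGG D=YYYR B=WRBB
After move 4 (R): R=RRWG U=BGWG F=OYGR D=YBYW B=WROB
After move 5 (F): F=GORY U=BGOB R=WRGG D=WRYW L=YYOB
After move 6 (R'): R=RGWG U=BOOW F=GGRB D=WOYY B=WRRB
After move 7 (U'): U=OWBO F=YYRB R=GGWG B=RGRB L=WROB
Query: D face = WOYY

Answer: W O Y Y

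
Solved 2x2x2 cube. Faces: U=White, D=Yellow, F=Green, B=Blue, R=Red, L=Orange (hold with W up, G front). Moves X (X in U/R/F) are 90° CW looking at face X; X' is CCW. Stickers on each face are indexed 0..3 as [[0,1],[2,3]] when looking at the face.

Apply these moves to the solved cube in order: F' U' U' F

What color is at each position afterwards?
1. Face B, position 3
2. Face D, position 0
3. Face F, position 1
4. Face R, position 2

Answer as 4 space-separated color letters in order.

After move 1 (F'): F=GGGG U=WWRR R=YRYR D=OOYY L=OWOW
After move 2 (U'): U=WRWR F=OWGG R=GGYR B=YRBB L=BBOW
After move 3 (U'): U=RRWW F=BBGG R=OWYR B=GGBB L=YROW
After move 4 (F): F=GBGB U=RRWR R=WWWR D=YOYY L=YOOO
Query 1: B[3] = B
Query 2: D[0] = Y
Query 3: F[1] = B
Query 4: R[2] = W

Answer: B Y B W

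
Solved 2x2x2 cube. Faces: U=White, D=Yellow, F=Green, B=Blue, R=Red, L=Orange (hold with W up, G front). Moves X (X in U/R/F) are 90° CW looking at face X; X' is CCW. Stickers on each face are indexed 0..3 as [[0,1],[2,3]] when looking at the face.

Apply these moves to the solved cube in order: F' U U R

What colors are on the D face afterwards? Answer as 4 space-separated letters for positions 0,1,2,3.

Answer: O B Y G

Derivation:
After move 1 (F'): F=GGGG U=WWRR R=YRYR D=OOYY L=OWOW
After move 2 (U): U=RWRW F=YRGG R=BBYR B=OWBB L=GGOW
After move 3 (U): U=RRWW F=BBGG R=OWYR B=GGBB L=YROW
After move 4 (R): R=YORW U=RBWG F=BOGY D=OBYG B=WGRB
Query: D face = OBYG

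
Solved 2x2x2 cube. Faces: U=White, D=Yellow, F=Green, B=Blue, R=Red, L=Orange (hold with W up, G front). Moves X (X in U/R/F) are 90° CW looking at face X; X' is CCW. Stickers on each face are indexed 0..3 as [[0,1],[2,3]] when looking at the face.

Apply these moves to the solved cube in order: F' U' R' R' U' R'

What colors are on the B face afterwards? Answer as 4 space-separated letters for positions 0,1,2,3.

After move 1 (F'): F=GGGG U=WWRR R=YRYR D=OOYY L=OWOW
After move 2 (U'): U=WRWR F=OWGG R=GGYR B=YRBB L=BBOW
After move 3 (R'): R=GRGY U=WBWY F=ORGR D=OWYG B=YROB
After move 4 (R'): R=RYGG U=WOWY F=OBGY D=ORYR B=GRWB
After move 5 (U'): U=OYWW F=BBGY R=OBGG B=RYWB L=GROW
After move 6 (R'): R=BGOG U=OWWR F=BYGW D=OBYY B=RYRB
Query: B face = RYRB

Answer: R Y R B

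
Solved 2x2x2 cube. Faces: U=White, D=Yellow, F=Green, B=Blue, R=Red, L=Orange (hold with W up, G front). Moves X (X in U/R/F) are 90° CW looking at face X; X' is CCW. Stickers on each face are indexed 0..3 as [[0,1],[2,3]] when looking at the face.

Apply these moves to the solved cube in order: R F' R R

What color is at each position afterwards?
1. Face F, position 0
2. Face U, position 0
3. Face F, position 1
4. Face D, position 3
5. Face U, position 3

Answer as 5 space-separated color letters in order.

After move 1 (R): R=RRRR U=WGWG F=GYGY D=YBYB B=WBWB
After move 2 (F'): F=YYGG U=WGRR R=BRYR D=OOYB L=OGOW
After move 3 (R): R=YBRR U=WYRG F=YOGB D=OWYW B=RBGB
After move 4 (R): R=RYRB U=WORB F=YWGW D=OGYR B=GBYB
Query 1: F[0] = Y
Query 2: U[0] = W
Query 3: F[1] = W
Query 4: D[3] = R
Query 5: U[3] = B

Answer: Y W W R B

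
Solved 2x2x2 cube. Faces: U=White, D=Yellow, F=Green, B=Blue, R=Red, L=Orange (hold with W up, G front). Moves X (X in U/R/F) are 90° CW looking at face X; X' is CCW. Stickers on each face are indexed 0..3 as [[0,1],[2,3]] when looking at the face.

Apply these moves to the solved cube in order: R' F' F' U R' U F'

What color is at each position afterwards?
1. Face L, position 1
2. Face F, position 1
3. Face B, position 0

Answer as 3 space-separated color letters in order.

After move 1 (R'): R=RRRR U=WBWB F=GWGW D=YGYG B=YBYB
After move 2 (F'): F=WWGG U=WBRR R=GRYR D=OOYG L=OBOW
After move 3 (F'): F=WGWG U=WBGY R=OROR D=BWYG L=OROR
After move 4 (U): U=GWYB F=ORWG R=YBOR B=ORYB L=WGOR
After move 5 (R'): R=BRYO U=GYYO F=OWWB D=BRYG B=GRWB
After move 6 (U): U=YGOY F=BRWB R=GRYO B=WGWB L=OWOR
After move 7 (F'): F=RBBW U=YGGY R=RRBO D=WRYG L=OYOO
Query 1: L[1] = Y
Query 2: F[1] = B
Query 3: B[0] = W

Answer: Y B W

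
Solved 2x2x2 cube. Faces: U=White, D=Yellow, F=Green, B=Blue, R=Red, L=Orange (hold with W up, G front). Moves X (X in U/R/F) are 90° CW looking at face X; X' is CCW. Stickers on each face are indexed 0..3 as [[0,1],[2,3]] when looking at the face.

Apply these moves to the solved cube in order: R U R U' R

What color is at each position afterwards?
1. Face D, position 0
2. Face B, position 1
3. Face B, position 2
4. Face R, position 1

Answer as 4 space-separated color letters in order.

After move 1 (R): R=RRRR U=WGWG F=GYGY D=YBYB B=WBWB
After move 2 (U): U=WWGG F=RRGY R=WBRR B=OOWB L=GYOO
After move 3 (R): R=RWRB U=WRGY F=RBGB D=YWYO B=GOWB
After move 4 (U'): U=RYWG F=GYGB R=RBRB B=RWWB L=GOOO
After move 5 (R): R=RRBB U=RYWB F=GWGO D=YWYR B=GWYB
Query 1: D[0] = Y
Query 2: B[1] = W
Query 3: B[2] = Y
Query 4: R[1] = R

Answer: Y W Y R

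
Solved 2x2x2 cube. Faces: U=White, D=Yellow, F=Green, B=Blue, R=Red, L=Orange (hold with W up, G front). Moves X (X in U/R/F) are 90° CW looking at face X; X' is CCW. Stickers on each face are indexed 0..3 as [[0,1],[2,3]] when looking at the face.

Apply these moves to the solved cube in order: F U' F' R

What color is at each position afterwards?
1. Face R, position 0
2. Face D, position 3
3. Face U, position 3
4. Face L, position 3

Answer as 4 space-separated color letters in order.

Answer: R W G W

Derivation:
After move 1 (F): F=GGGG U=WWOO R=WRWR D=RRYY L=OYOY
After move 2 (U'): U=WOWO F=OYGG R=GGWR B=WRBB L=BBOY
After move 3 (F'): F=YGOG U=WOGW R=RGRR D=BYYY L=BOOW
After move 4 (R): R=RRRG U=WGGG F=YYOY D=BBYW B=WROB
Query 1: R[0] = R
Query 2: D[3] = W
Query 3: U[3] = G
Query 4: L[3] = W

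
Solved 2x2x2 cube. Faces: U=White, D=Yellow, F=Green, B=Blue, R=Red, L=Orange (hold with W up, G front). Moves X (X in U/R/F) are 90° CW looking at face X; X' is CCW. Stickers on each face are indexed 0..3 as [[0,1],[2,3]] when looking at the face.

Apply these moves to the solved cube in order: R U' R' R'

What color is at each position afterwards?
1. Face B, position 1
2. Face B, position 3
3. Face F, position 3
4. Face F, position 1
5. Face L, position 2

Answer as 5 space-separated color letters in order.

After move 1 (R): R=RRRR U=WGWG F=GYGY D=YBYB B=WBWB
After move 2 (U'): U=GGWW F=OOGY R=GYRR B=RRWB L=WBOO
After move 3 (R'): R=YRGR U=GWWR F=OGGW D=YOYY B=BRBB
After move 4 (R'): R=RRYG U=GBWB F=OWGR D=YGYW B=YROB
Query 1: B[1] = R
Query 2: B[3] = B
Query 3: F[3] = R
Query 4: F[1] = W
Query 5: L[2] = O

Answer: R B R W O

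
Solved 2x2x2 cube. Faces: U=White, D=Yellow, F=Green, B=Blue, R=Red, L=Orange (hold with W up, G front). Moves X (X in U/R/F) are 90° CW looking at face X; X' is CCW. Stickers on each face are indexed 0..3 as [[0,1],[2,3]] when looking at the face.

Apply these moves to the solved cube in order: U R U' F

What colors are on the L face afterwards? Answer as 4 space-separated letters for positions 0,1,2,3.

Answer: W Y O B

Derivation:
After move 1 (U): U=WWWW F=RRGG R=BBRR B=OOBB L=GGOO
After move 2 (R): R=RBRB U=WRWG F=RYGY D=YBYO B=WOWB
After move 3 (U'): U=RGWW F=GGGY R=RYRB B=RBWB L=WOOO
After move 4 (F): F=GGYG U=RGOO R=WYWB D=RRYO L=WYOB
Query: L face = WYOB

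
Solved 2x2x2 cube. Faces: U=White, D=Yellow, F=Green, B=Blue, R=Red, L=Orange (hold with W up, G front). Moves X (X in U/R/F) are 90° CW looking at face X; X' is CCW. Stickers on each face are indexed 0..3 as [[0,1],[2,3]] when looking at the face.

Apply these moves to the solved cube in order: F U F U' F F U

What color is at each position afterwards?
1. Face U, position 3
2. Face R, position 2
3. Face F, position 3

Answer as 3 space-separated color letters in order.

Answer: G Y G

Derivation:
After move 1 (F): F=GGGG U=WWOO R=WRWR D=RRYY L=OYOY
After move 2 (U): U=OWOW F=WRGG R=BBWR B=OYBB L=GGOY
After move 3 (F): F=GWGR U=OWYG R=OBWR D=WBYY L=GROR
After move 4 (U'): U=WGOY F=GRGR R=GWWR B=OBBB L=OYOR
After move 5 (F): F=GGRR U=WGRY R=OWYR D=WGYY L=OWOB
After move 6 (F): F=RGRG U=WGBW R=RWYR D=YOYY L=OWOG
After move 7 (U): U=BWWG F=RWRG R=OBYR B=OWBB L=RGOG
Query 1: U[3] = G
Query 2: R[2] = Y
Query 3: F[3] = G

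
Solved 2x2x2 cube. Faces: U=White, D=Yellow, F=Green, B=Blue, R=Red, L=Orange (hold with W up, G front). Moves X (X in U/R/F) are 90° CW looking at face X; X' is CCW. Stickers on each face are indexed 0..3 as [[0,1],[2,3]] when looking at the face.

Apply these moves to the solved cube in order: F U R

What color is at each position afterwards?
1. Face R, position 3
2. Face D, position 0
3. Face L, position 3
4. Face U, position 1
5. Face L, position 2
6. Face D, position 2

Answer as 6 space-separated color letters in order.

After move 1 (F): F=GGGG U=WWOO R=WRWR D=RRYY L=OYOY
After move 2 (U): U=OWOW F=WRGG R=BBWR B=OYBB L=GGOY
After move 3 (R): R=WBRB U=OROG F=WRGY D=RBYO B=WYWB
Query 1: R[3] = B
Query 2: D[0] = R
Query 3: L[3] = Y
Query 4: U[1] = R
Query 5: L[2] = O
Query 6: D[2] = Y

Answer: B R Y R O Y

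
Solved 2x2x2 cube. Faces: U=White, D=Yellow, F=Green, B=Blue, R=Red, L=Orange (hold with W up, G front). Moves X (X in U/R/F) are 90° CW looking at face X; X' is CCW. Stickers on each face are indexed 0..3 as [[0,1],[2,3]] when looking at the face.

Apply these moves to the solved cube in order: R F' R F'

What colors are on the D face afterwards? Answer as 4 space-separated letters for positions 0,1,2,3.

After move 1 (R): R=RRRR U=WGWG F=GYGY D=YBYB B=WBWB
After move 2 (F'): F=YYGG U=WGRR R=BRYR D=OOYB L=OGOW
After move 3 (R): R=YBRR U=WYRG F=YOGB D=OWYW B=RBGB
After move 4 (F'): F=OBYG U=WYYR R=WBOR D=GWYW L=OGOR
Query: D face = GWYW

Answer: G W Y W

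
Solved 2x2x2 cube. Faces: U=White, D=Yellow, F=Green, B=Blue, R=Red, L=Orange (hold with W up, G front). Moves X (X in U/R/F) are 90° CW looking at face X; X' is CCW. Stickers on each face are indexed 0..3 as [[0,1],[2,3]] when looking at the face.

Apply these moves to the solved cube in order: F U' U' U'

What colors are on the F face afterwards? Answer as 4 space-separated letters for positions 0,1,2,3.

After move 1 (F): F=GGGG U=WWOO R=WRWR D=RRYY L=OYOY
After move 2 (U'): U=WOWO F=OYGG R=GGWR B=WRBB L=BBOY
After move 3 (U'): U=OOWW F=BBGG R=OYWR B=GGBB L=WROY
After move 4 (U'): U=OWOW F=WRGG R=BBWR B=OYBB L=GGOY
Query: F face = WRGG

Answer: W R G G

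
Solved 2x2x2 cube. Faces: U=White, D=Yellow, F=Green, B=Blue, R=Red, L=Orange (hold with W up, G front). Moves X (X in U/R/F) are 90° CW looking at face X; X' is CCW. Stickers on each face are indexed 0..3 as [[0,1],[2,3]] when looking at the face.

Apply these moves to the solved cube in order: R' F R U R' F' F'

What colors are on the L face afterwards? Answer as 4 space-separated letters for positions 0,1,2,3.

Answer: G O O B

Derivation:
After move 1 (R'): R=RRRR U=WBWB F=GWGW D=YGYG B=YBYB
After move 2 (F): F=GGWW U=WBOO R=WRBR D=RRYG L=OYOG
After move 3 (R): R=BWRR U=WGOW F=GRWG D=RYYY B=OBBB
After move 4 (U): U=OWWG F=BWWG R=OBRR B=OYBB L=GROG
After move 5 (R'): R=BROR U=OBWO F=BWWG D=RWYG B=YYYB
After move 6 (F'): F=WGBW U=OBBO R=WRRR D=RGYG L=GOOW
After move 7 (F'): F=GWWB U=OBWR R=GRRR D=OWYG L=GOOB
Query: L face = GOOB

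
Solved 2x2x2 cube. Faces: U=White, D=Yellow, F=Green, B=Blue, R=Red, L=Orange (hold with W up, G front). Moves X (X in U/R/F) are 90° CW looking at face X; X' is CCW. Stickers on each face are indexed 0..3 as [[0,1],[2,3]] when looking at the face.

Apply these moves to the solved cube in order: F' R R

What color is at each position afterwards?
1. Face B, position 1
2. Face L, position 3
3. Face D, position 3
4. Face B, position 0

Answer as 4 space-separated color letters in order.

Answer: B W R G

Derivation:
After move 1 (F'): F=GGGG U=WWRR R=YRYR D=OOYY L=OWOW
After move 2 (R): R=YYRR U=WGRG F=GOGY D=OBYB B=RBWB
After move 3 (R): R=RYRY U=WORY F=GBGB D=OWYR B=GBGB
Query 1: B[1] = B
Query 2: L[3] = W
Query 3: D[3] = R
Query 4: B[0] = G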